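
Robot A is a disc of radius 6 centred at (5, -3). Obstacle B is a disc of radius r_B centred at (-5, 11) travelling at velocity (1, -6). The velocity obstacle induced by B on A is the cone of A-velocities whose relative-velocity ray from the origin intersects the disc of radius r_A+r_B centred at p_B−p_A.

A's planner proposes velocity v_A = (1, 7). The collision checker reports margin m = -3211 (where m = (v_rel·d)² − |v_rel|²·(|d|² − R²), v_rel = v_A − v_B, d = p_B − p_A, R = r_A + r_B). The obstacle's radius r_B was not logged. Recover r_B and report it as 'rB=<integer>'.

m = -3211
d = (-10, 14);  v_rel = (0, 13),  |v_rel|² = 169
v_rel×d = (0)·(14) − (13)·(-10) = 130
since m = R²·169 − 130²:  R² = (16900 + -3211) / 169 = 81
R = √81 = 9  ⇒  r_B = 9 − 6 = 3

rB=3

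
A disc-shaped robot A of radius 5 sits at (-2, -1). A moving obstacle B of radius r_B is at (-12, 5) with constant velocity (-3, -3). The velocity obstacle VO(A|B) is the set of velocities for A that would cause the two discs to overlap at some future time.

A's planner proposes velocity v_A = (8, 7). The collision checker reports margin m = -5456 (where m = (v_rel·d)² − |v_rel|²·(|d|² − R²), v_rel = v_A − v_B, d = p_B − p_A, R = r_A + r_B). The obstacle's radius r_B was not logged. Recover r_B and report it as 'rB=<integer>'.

m = -5456
d = (-10, 6);  v_rel = (11, 10),  |v_rel|² = 221
v_rel×d = (11)·(6) − (10)·(-10) = 166
since m = R²·221 − 166²:  R² = (27556 + -5456) / 221 = 100
R = √100 = 10  ⇒  r_B = 10 − 5 = 5

rB=5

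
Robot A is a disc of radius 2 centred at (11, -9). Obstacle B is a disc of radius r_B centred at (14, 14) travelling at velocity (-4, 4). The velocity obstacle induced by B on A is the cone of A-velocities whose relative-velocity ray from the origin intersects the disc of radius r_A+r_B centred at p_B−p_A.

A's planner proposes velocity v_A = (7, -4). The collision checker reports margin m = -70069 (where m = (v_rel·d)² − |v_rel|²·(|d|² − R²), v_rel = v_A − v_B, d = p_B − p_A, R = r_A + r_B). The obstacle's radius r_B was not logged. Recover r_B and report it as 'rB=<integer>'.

m = -70069
d = (3, 23);  v_rel = (11, -8),  |v_rel|² = 185
v_rel×d = (11)·(23) − (-8)·(3) = 277
since m = R²·185 − 277²:  R² = (76729 + -70069) / 185 = 36
R = √36 = 6  ⇒  r_B = 6 − 2 = 4

rB=4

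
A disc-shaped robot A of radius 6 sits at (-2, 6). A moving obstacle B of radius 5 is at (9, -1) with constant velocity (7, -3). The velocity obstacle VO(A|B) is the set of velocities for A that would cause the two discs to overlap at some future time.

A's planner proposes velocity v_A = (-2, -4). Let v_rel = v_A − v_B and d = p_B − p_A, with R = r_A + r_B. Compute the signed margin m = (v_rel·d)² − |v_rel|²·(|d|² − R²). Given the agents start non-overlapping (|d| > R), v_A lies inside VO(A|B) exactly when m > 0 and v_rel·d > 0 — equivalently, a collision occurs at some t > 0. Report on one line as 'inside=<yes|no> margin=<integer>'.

d = (11, -7),  |d|² = 170;  R = 6+5 = 11,  c = 170−11² = 49
v_rel = (-9, -1),  |v_rel|² = 82;  v_rel·d = (-9)·(11) + (-1)·(-7) = -92
82·t² + 184·t + 49 = 0  ⇒  m = (-92)² − 82·49 = 4446
m = 4446 > 0,  v_rel·d = -92 < 0  ⇒  outside

inside=no margin=4446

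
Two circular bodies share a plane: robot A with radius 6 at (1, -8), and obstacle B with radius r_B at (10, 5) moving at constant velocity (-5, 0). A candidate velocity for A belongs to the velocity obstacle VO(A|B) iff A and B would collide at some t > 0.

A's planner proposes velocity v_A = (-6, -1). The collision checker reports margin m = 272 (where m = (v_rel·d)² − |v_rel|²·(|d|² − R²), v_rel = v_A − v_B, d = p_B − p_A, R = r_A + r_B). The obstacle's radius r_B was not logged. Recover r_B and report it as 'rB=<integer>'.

m = 272
d = (9, 13);  v_rel = (-1, -1),  |v_rel|² = 2
v_rel×d = (-1)·(13) − (-1)·(9) = -4
since m = R²·2 − (-4)²:  R² = (16 + 272) / 2 = 144
R = √144 = 12  ⇒  r_B = 12 − 6 = 6

rB=6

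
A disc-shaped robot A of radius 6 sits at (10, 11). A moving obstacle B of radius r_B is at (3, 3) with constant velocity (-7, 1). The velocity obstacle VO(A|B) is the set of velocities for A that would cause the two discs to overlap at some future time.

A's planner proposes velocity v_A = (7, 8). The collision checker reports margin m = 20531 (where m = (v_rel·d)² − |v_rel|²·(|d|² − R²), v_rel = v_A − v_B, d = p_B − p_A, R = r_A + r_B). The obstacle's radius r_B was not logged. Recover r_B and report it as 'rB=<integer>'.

m = 20531
d = (-7, -8);  v_rel = (14, 7),  |v_rel|² = 245
v_rel×d = (14)·(-8) − (7)·(-7) = -63
since m = R²·245 − (-63)²:  R² = (3969 + 20531) / 245 = 100
R = √100 = 10  ⇒  r_B = 10 − 6 = 4

rB=4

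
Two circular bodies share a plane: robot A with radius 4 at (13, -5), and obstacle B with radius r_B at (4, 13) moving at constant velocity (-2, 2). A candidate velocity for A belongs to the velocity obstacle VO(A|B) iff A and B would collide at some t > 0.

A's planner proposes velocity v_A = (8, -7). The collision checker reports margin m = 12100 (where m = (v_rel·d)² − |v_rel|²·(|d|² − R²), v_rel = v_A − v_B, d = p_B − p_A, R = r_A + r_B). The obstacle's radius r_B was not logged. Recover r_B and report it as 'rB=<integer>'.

m = 12100
d = (-9, 18);  v_rel = (10, -9),  |v_rel|² = 181
v_rel×d = (10)·(18) − (-9)·(-9) = 99
since m = R²·181 − 99²:  R² = (9801 + 12100) / 181 = 121
R = √121 = 11  ⇒  r_B = 11 − 4 = 7

rB=7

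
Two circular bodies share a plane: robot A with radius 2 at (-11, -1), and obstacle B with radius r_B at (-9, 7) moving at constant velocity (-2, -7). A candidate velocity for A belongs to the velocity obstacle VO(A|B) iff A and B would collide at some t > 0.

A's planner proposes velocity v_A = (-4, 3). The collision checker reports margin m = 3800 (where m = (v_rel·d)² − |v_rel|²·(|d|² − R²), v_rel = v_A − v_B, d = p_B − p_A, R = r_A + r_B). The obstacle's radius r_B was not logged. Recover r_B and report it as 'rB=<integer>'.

m = 3800
d = (2, 8);  v_rel = (-2, 10),  |v_rel|² = 104
v_rel×d = (-2)·(8) − (10)·(2) = -36
since m = R²·104 − (-36)²:  R² = (1296 + 3800) / 104 = 49
R = √49 = 7  ⇒  r_B = 7 − 2 = 5

rB=5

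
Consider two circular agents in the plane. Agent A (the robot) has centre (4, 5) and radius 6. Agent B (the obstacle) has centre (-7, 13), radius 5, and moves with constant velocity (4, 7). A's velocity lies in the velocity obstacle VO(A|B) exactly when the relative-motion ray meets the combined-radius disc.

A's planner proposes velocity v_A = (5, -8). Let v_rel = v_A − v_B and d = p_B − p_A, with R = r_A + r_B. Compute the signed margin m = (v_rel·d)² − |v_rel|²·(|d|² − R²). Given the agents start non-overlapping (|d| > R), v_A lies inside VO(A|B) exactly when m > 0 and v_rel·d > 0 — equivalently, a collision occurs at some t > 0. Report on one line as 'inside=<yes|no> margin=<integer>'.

d = (-11, 8),  |d|² = 185;  R = 6+5 = 11,  c = 185−11² = 64
v_rel = (1, -15),  |v_rel|² = 226;  v_rel·d = (1)·(-11) + (-15)·(8) = -131
226·t² + 262·t + 64 = 0  ⇒  m = (-131)² − 226·64 = 2697
m = 2697 > 0,  v_rel·d = -131 < 0  ⇒  outside

inside=no margin=2697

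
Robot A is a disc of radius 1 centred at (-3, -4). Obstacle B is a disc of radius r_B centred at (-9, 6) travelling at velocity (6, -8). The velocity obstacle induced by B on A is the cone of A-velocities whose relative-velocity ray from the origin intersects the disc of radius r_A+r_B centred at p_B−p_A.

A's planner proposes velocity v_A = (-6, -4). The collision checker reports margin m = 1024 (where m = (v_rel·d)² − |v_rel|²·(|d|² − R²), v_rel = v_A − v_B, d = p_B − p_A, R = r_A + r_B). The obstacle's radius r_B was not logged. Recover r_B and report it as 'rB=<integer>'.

m = 1024
d = (-6, 10);  v_rel = (-12, 4),  |v_rel|² = 160
v_rel×d = (-12)·(10) − (4)·(-6) = -96
since m = R²·160 − (-96)²:  R² = (9216 + 1024) / 160 = 64
R = √64 = 8  ⇒  r_B = 8 − 1 = 7

rB=7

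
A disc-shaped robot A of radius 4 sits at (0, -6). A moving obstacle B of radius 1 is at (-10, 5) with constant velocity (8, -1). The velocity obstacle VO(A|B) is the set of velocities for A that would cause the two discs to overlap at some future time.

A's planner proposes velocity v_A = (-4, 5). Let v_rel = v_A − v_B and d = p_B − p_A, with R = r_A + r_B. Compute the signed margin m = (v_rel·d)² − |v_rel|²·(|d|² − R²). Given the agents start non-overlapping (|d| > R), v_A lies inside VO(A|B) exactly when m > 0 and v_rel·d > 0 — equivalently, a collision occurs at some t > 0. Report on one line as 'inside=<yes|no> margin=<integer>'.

d = (-10, 11),  |d|² = 221;  R = 4+1 = 5,  c = 221−5² = 196
v_rel = (-12, 6),  |v_rel|² = 180;  v_rel·d = (-12)·(-10) + (6)·(11) = 186
180·t² − 372·t + 196 = 0  ⇒  m = 186² − 180·196 = -684
m = -684 < 0,  v_rel·d = 186 > 0  ⇒  outside

inside=no margin=-684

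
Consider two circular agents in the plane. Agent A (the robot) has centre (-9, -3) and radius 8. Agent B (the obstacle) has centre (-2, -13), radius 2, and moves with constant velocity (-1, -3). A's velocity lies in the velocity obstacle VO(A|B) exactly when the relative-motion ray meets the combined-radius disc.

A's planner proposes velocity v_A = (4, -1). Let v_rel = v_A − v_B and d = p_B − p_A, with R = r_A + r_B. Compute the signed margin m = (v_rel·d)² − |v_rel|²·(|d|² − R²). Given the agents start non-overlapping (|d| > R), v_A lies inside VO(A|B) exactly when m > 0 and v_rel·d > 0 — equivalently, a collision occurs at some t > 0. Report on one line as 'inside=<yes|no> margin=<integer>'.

d = (7, -10),  |d|² = 149;  R = 8+2 = 10,  c = 149−10² = 49
v_rel = (5, 2),  |v_rel|² = 29;  v_rel·d = (5)·(7) + (2)·(-10) = 15
29·t² − 30·t + 49 = 0  ⇒  m = 15² − 29·49 = -1196
m = -1196 < 0,  v_rel·d = 15 > 0  ⇒  outside

inside=no margin=-1196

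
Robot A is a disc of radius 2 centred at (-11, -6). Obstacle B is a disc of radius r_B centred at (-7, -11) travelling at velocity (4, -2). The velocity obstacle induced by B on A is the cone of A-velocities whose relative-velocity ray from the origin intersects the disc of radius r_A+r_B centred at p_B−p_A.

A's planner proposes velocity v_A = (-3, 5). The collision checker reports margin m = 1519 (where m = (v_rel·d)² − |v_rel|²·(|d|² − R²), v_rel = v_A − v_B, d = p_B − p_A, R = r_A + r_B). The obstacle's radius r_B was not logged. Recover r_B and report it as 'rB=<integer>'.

m = 1519
d = (4, -5);  v_rel = (-7, 7),  |v_rel|² = 98
v_rel×d = (-7)·(-5) − (7)·(4) = 7
since m = R²·98 − 7²:  R² = (49 + 1519) / 98 = 16
R = √16 = 4  ⇒  r_B = 4 − 2 = 2

rB=2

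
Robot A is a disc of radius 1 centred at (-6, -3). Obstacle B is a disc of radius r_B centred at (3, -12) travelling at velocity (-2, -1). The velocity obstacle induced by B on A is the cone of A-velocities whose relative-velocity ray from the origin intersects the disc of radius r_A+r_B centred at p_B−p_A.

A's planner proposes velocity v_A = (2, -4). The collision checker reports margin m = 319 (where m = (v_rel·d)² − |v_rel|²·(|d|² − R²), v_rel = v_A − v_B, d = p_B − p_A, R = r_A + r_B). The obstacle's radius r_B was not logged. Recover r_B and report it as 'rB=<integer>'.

m = 319
d = (9, -9);  v_rel = (4, -3),  |v_rel|² = 25
v_rel×d = (4)·(-9) − (-3)·(9) = -9
since m = R²·25 − (-9)²:  R² = (81 + 319) / 25 = 16
R = √16 = 4  ⇒  r_B = 4 − 1 = 3

rB=3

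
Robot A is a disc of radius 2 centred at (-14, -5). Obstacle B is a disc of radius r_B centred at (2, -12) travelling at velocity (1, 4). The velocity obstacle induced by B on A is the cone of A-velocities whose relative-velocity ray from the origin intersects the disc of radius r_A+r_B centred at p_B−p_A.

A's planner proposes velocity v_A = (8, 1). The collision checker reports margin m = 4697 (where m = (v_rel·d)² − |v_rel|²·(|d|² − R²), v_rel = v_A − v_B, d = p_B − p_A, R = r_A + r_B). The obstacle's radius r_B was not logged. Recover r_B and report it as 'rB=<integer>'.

m = 4697
d = (16, -7);  v_rel = (7, -3),  |v_rel|² = 58
v_rel×d = (7)·(-7) − (-3)·(16) = -1
since m = R²·58 − (-1)²:  R² = (1 + 4697) / 58 = 81
R = √81 = 9  ⇒  r_B = 9 − 2 = 7

rB=7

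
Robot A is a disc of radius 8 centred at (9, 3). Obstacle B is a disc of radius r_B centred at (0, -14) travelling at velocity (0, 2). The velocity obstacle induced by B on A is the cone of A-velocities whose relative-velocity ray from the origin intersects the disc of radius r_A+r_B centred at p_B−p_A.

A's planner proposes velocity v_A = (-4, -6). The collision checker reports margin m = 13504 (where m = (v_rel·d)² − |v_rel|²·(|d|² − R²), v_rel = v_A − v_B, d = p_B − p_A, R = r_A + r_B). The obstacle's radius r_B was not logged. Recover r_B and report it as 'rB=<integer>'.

m = 13504
d = (-9, -17);  v_rel = (-4, -8),  |v_rel|² = 80
v_rel×d = (-4)·(-17) − (-8)·(-9) = -4
since m = R²·80 − (-4)²:  R² = (16 + 13504) / 80 = 169
R = √169 = 13  ⇒  r_B = 13 − 8 = 5

rB=5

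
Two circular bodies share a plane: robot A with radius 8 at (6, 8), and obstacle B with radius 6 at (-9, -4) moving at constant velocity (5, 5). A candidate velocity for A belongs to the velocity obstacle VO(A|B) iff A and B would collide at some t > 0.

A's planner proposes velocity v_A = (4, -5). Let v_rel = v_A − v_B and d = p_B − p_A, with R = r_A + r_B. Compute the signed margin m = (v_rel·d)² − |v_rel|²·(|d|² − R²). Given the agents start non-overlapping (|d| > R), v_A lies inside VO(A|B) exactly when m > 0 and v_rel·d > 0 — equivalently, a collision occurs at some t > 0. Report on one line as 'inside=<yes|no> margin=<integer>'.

d = (-15, -12),  |d|² = 369;  R = 8+6 = 14,  c = 369−14² = 173
v_rel = (-1, -10),  |v_rel|² = 101;  v_rel·d = (-1)·(-15) + (-10)·(-12) = 135
101·t² − 270·t + 173 = 0  ⇒  m = 135² − 101·173 = 752
m = 752 > 0,  v_rel·d = 135 > 0  ⇒  inside

inside=yes margin=752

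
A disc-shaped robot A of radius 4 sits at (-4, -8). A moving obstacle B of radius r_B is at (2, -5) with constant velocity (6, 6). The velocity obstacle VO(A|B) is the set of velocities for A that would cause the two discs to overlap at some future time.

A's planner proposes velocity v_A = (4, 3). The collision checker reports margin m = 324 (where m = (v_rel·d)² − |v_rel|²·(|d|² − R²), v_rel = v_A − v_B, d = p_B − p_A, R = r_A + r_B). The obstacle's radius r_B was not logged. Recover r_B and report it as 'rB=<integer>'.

m = 324
d = (6, 3);  v_rel = (-2, -3),  |v_rel|² = 13
v_rel×d = (-2)·(3) − (-3)·(6) = 12
since m = R²·13 − 12²:  R² = (144 + 324) / 13 = 36
R = √36 = 6  ⇒  r_B = 6 − 4 = 2

rB=2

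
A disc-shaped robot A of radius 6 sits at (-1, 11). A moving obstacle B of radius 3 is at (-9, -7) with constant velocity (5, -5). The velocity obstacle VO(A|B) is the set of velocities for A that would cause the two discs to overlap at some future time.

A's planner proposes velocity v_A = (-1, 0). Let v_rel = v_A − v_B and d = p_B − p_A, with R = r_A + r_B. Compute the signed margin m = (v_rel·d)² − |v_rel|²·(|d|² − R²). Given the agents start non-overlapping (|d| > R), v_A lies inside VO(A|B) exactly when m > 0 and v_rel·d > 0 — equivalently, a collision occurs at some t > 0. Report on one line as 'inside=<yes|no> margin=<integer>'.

d = (-8, -18),  |d|² = 388;  R = 6+3 = 9,  c = 388−9² = 307
v_rel = (-6, 5),  |v_rel|² = 61;  v_rel·d = (-6)·(-8) + (5)·(-18) = -42
61·t² + 84·t + 307 = 0  ⇒  m = (-42)² − 61·307 = -16963
m = -16963 < 0,  v_rel·d = -42 < 0  ⇒  outside

inside=no margin=-16963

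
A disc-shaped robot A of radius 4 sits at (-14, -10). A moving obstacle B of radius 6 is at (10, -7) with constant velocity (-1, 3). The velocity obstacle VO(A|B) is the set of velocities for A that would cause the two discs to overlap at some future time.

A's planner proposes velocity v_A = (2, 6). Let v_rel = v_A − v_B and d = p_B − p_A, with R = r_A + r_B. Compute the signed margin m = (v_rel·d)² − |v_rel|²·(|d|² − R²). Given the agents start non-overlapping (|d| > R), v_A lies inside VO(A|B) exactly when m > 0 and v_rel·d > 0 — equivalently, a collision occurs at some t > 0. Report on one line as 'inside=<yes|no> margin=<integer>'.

d = (24, 3),  |d|² = 585;  R = 4+6 = 10,  c = 585−10² = 485
v_rel = (3, 3),  |v_rel|² = 18;  v_rel·d = (3)·(24) + (3)·(3) = 81
18·t² − 162·t + 485 = 0  ⇒  m = 81² − 18·485 = -2169
m = -2169 < 0,  v_rel·d = 81 > 0  ⇒  outside

inside=no margin=-2169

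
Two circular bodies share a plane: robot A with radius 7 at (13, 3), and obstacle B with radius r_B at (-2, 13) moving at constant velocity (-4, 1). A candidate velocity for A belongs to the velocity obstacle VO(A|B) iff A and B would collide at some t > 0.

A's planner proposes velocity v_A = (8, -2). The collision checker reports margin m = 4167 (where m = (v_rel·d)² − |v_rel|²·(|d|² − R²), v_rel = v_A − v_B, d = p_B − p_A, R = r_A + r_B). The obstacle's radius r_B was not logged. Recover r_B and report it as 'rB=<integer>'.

m = 4167
d = (-15, 10);  v_rel = (12, -3),  |v_rel|² = 153
v_rel×d = (12)·(10) − (-3)·(-15) = 75
since m = R²·153 − 75²:  R² = (5625 + 4167) / 153 = 64
R = √64 = 8  ⇒  r_B = 8 − 7 = 1

rB=1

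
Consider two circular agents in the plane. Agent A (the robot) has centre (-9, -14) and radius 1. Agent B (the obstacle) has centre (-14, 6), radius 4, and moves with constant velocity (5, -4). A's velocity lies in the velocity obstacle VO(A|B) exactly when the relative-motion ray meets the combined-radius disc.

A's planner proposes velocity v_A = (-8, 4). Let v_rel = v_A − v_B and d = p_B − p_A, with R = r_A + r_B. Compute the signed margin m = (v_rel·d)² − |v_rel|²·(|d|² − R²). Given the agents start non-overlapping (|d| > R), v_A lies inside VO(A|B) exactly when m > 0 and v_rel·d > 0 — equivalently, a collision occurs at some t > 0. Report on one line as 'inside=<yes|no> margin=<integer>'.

d = (-5, 20),  |d|² = 425;  R = 1+4 = 5,  c = 425−5² = 400
v_rel = (-13, 8),  |v_rel|² = 233;  v_rel·d = (-13)·(-5) + (8)·(20) = 225
233·t² − 450·t + 400 = 0  ⇒  m = 225² − 233·400 = -42575
m = -42575 < 0,  v_rel·d = 225 > 0  ⇒  outside

inside=no margin=-42575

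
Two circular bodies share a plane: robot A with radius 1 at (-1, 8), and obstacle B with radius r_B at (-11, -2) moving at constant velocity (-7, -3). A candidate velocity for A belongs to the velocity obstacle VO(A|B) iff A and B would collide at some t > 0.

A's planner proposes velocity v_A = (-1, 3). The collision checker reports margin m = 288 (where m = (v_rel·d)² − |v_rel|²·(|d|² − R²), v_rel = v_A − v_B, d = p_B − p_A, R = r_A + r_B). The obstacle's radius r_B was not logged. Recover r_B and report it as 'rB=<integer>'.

m = 288
d = (-10, -10);  v_rel = (6, 6),  |v_rel|² = 72
v_rel×d = (6)·(-10) − (6)·(-10) = 0
since m = R²·72 − 0²:  R² = (0 + 288) / 72 = 4
R = √4 = 2  ⇒  r_B = 2 − 1 = 1

rB=1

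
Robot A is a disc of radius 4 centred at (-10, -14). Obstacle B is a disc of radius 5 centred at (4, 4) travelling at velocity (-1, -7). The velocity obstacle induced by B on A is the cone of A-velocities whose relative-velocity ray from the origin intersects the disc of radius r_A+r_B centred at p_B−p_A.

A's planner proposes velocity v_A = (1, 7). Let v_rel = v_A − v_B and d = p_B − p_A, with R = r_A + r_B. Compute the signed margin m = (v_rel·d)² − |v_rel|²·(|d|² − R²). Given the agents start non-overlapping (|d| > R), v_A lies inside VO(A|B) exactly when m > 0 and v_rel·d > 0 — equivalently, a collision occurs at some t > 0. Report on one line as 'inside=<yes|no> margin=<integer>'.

d = (14, 18),  |d|² = 520;  R = 4+5 = 9,  c = 520−9² = 439
v_rel = (2, 14),  |v_rel|² = 200;  v_rel·d = (2)·(14) + (14)·(18) = 280
200·t² − 560·t + 439 = 0  ⇒  m = 280² − 200·439 = -9400
m = -9400 < 0,  v_rel·d = 280 > 0  ⇒  outside

inside=no margin=-9400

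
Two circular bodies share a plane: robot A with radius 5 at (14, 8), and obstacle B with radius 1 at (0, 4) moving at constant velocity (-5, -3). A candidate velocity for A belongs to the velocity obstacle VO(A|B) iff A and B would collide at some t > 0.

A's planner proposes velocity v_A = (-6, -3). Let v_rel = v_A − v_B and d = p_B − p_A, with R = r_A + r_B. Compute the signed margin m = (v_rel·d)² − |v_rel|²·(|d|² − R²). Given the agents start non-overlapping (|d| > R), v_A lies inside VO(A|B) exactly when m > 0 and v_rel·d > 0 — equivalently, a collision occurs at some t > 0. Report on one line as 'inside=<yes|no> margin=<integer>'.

d = (-14, -4),  |d|² = 212;  R = 5+1 = 6,  c = 212−6² = 176
v_rel = (-1, 0),  |v_rel|² = 1;  v_rel·d = (-1)·(-14) + (0)·(-4) = 14
1·t² − 28·t + 176 = 0  ⇒  m = 14² − 1·176 = 20
m = 20 > 0,  v_rel·d = 14 > 0  ⇒  inside

inside=yes margin=20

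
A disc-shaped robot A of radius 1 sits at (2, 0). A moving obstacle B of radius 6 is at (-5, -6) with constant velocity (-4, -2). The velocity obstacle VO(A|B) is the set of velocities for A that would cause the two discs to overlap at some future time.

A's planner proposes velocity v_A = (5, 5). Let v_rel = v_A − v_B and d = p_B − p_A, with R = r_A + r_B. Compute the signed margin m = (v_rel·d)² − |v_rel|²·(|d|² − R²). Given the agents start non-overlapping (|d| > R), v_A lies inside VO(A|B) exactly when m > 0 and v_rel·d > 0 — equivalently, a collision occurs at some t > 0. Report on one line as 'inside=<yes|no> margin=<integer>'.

d = (-7, -6),  |d|² = 85;  R = 1+6 = 7,  c = 85−7² = 36
v_rel = (9, 7),  |v_rel|² = 130;  v_rel·d = (9)·(-7) + (7)·(-6) = -105
130·t² + 210·t + 36 = 0  ⇒  m = (-105)² − 130·36 = 6345
m = 6345 > 0,  v_rel·d = -105 < 0  ⇒  outside

inside=no margin=6345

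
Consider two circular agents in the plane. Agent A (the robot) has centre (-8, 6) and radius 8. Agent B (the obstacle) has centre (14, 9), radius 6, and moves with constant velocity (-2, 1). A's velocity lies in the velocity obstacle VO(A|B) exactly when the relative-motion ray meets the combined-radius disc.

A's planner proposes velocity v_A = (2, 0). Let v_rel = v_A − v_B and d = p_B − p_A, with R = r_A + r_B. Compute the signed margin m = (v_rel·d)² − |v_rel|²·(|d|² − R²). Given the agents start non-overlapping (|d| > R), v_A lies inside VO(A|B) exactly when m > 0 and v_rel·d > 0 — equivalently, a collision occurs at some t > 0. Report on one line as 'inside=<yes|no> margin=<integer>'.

d = (22, 3),  |d|² = 493;  R = 8+6 = 14,  c = 493−14² = 297
v_rel = (4, -1),  |v_rel|² = 17;  v_rel·d = (4)·(22) + (-1)·(3) = 85
17·t² − 170·t + 297 = 0  ⇒  m = 85² − 17·297 = 2176
m = 2176 > 0,  v_rel·d = 85 > 0  ⇒  inside

inside=yes margin=2176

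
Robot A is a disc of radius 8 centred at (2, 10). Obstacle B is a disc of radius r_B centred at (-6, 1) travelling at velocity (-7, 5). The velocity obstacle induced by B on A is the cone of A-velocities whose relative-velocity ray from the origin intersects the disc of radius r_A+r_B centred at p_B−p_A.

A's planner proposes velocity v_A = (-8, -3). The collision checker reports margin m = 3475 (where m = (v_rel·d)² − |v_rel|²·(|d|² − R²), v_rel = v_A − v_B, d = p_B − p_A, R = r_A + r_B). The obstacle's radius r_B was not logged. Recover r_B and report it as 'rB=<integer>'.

m = 3475
d = (-8, -9);  v_rel = (-1, -8),  |v_rel|² = 65
v_rel×d = (-1)·(-9) − (-8)·(-8) = -55
since m = R²·65 − (-55)²:  R² = (3025 + 3475) / 65 = 100
R = √100 = 10  ⇒  r_B = 10 − 8 = 2

rB=2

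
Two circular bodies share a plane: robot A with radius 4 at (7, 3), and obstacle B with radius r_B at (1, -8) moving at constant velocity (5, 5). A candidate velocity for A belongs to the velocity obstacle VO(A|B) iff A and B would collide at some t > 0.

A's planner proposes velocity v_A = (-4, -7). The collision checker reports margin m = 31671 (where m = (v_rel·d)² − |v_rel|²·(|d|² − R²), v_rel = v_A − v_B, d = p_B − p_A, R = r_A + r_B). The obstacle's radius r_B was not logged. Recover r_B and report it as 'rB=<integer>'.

m = 31671
d = (-6, -11);  v_rel = (-9, -12),  |v_rel|² = 225
v_rel×d = (-9)·(-11) − (-12)·(-6) = 27
since m = R²·225 − 27²:  R² = (729 + 31671) / 225 = 144
R = √144 = 12  ⇒  r_B = 12 − 4 = 8

rB=8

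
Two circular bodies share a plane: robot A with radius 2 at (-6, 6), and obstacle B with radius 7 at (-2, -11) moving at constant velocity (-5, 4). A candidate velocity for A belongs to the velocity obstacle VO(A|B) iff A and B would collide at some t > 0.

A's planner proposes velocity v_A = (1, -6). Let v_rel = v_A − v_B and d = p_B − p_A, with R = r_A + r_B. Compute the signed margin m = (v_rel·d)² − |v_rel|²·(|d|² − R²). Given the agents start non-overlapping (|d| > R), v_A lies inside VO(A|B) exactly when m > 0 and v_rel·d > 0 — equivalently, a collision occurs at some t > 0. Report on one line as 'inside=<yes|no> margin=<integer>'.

d = (4, -17),  |d|² = 305;  R = 2+7 = 9,  c = 305−9² = 224
v_rel = (6, -10),  |v_rel|² = 136;  v_rel·d = (6)·(4) + (-10)·(-17) = 194
136·t² − 388·t + 224 = 0  ⇒  m = 194² − 136·224 = 7172
m = 7172 > 0,  v_rel·d = 194 > 0  ⇒  inside

inside=yes margin=7172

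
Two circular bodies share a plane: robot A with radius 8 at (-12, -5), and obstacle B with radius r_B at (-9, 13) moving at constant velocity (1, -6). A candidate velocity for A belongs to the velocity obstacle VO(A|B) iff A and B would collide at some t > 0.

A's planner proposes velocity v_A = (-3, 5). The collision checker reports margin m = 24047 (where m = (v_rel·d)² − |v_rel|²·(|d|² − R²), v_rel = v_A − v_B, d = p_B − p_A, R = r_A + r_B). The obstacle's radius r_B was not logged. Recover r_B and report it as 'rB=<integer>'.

m = 24047
d = (3, 18);  v_rel = (-4, 11),  |v_rel|² = 137
v_rel×d = (-4)·(18) − (11)·(3) = -105
since m = R²·137 − (-105)²:  R² = (11025 + 24047) / 137 = 256
R = √256 = 16  ⇒  r_B = 16 − 8 = 8

rB=8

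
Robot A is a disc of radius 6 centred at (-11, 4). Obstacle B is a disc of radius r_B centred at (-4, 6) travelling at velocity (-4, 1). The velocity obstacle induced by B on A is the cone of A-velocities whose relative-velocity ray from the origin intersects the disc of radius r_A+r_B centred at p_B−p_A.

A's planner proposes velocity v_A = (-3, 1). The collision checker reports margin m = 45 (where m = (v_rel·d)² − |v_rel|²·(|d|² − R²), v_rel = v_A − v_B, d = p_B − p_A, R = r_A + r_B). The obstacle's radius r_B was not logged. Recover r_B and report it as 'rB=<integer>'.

m = 45
d = (7, 2);  v_rel = (1, 0),  |v_rel|² = 1
v_rel×d = (1)·(2) − (0)·(7) = 2
since m = R²·1 − 2²:  R² = (4 + 45) / 1 = 49
R = √49 = 7  ⇒  r_B = 7 − 6 = 1

rB=1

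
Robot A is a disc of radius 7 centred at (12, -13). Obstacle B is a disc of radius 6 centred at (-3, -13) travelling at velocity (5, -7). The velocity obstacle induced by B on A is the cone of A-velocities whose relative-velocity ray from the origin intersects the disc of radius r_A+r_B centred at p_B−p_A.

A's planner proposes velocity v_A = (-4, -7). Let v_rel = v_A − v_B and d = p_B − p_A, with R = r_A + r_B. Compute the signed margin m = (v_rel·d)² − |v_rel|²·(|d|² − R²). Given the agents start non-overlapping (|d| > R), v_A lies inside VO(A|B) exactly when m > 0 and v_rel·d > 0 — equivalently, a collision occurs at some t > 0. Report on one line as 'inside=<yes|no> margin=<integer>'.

d = (-15, 0),  |d|² = 225;  R = 7+6 = 13,  c = 225−13² = 56
v_rel = (-9, 0),  |v_rel|² = 81;  v_rel·d = (-9)·(-15) + (0)·(0) = 135
81·t² − 270·t + 56 = 0  ⇒  m = 135² − 81·56 = 13689
m = 13689 > 0,  v_rel·d = 135 > 0  ⇒  inside

inside=yes margin=13689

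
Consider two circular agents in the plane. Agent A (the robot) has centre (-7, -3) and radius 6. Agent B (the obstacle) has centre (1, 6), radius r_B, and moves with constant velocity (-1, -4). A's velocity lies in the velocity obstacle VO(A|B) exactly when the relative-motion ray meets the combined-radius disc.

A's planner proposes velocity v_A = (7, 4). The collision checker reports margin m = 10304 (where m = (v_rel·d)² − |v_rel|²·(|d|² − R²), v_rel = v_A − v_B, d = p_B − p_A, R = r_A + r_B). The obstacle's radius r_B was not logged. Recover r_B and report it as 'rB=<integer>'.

m = 10304
d = (8, 9);  v_rel = (8, 8),  |v_rel|² = 128
v_rel×d = (8)·(9) − (8)·(8) = 8
since m = R²·128 − 8²:  R² = (64 + 10304) / 128 = 81
R = √81 = 9  ⇒  r_B = 9 − 6 = 3

rB=3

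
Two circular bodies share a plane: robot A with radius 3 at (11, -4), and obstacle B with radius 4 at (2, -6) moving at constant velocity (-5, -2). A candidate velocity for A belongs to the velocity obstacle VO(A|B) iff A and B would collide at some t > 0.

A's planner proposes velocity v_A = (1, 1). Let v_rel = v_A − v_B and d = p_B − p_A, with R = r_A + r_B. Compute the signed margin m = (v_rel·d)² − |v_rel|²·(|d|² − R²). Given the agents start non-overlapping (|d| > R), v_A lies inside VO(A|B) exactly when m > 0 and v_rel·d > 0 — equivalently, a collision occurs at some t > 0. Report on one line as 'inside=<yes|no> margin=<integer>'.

d = (-9, -2),  |d|² = 85;  R = 3+4 = 7,  c = 85−7² = 36
v_rel = (6, 3),  |v_rel|² = 45;  v_rel·d = (6)·(-9) + (3)·(-2) = -60
45·t² + 120·t + 36 = 0  ⇒  m = (-60)² − 45·36 = 1980
m = 1980 > 0,  v_rel·d = -60 < 0  ⇒  outside

inside=no margin=1980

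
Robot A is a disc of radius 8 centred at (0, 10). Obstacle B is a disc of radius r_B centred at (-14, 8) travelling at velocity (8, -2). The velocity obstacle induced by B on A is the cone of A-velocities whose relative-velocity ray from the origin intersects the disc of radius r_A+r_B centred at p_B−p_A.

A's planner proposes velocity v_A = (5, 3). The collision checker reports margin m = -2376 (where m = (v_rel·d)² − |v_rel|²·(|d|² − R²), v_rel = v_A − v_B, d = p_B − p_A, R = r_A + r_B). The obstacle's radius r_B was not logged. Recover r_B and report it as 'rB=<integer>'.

m = -2376
d = (-14, -2);  v_rel = (-3, 5),  |v_rel|² = 34
v_rel×d = (-3)·(-2) − (5)·(-14) = 76
since m = R²·34 − 76²:  R² = (5776 + -2376) / 34 = 100
R = √100 = 10  ⇒  r_B = 10 − 8 = 2

rB=2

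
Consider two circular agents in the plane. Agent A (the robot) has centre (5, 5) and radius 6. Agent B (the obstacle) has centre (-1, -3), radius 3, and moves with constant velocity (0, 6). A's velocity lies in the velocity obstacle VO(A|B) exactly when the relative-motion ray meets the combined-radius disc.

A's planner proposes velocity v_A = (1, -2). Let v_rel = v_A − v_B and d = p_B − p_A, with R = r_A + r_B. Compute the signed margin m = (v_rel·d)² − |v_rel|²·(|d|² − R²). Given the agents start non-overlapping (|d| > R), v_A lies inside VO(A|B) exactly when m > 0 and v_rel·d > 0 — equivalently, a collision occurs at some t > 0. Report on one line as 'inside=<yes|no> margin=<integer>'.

d = (-6, -8),  |d|² = 100;  R = 6+3 = 9,  c = 100−9² = 19
v_rel = (1, -8),  |v_rel|² = 65;  v_rel·d = (1)·(-6) + (-8)·(-8) = 58
65·t² − 116·t + 19 = 0  ⇒  m = 58² − 65·19 = 2129
m = 2129 > 0,  v_rel·d = 58 > 0  ⇒  inside

inside=yes margin=2129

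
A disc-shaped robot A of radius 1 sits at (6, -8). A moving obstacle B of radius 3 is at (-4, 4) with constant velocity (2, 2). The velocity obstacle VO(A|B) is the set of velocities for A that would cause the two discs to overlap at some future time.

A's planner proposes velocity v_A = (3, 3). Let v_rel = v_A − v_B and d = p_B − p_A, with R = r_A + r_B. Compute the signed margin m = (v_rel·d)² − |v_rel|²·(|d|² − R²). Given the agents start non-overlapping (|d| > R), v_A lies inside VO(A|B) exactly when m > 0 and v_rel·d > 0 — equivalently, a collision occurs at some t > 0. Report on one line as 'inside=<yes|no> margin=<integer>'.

d = (-10, 12),  |d|² = 244;  R = 1+3 = 4,  c = 244−4² = 228
v_rel = (1, 1),  |v_rel|² = 2;  v_rel·d = (1)·(-10) + (1)·(12) = 2
2·t² − 4·t + 228 = 0  ⇒  m = 2² − 2·228 = -452
m = -452 < 0,  v_rel·d = 2 > 0  ⇒  outside

inside=no margin=-452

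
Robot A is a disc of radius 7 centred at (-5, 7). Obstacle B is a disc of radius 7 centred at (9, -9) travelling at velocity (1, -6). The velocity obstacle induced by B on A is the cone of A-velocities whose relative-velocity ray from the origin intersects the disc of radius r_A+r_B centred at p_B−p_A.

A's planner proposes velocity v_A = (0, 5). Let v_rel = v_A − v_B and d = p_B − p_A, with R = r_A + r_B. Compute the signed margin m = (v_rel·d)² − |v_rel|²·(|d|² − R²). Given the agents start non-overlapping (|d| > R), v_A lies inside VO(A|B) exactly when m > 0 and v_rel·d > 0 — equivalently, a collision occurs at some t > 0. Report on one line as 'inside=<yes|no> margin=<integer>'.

d = (14, -16),  |d|² = 452;  R = 7+7 = 14,  c = 452−14² = 256
v_rel = (-1, 11),  |v_rel|² = 122;  v_rel·d = (-1)·(14) + (11)·(-16) = -190
122·t² + 380·t + 256 = 0  ⇒  m = (-190)² − 122·256 = 4868
m = 4868 > 0,  v_rel·d = -190 < 0  ⇒  outside

inside=no margin=4868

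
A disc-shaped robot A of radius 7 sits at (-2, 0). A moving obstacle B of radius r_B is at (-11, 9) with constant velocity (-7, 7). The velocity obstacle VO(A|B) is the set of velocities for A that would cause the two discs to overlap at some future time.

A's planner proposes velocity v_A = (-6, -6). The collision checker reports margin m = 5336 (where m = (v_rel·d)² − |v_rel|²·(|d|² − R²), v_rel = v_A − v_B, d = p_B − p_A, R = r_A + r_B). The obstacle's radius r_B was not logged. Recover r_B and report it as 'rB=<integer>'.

m = 5336
d = (-9, 9);  v_rel = (1, -13),  |v_rel|² = 170
v_rel×d = (1)·(9) − (-13)·(-9) = -108
since m = R²·170 − (-108)²:  R² = (11664 + 5336) / 170 = 100
R = √100 = 10  ⇒  r_B = 10 − 7 = 3

rB=3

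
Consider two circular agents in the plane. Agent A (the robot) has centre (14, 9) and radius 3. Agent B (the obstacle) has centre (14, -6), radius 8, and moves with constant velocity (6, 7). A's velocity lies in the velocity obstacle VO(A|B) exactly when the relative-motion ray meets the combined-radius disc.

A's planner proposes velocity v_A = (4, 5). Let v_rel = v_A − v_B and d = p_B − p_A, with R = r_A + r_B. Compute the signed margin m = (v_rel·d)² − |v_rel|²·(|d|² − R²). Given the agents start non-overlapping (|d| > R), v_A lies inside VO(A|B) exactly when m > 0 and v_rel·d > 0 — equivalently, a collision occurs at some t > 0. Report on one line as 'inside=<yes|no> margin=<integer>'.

d = (0, -15),  |d|² = 225;  R = 3+8 = 11,  c = 225−11² = 104
v_rel = (-2, -2),  |v_rel|² = 8;  v_rel·d = (-2)·(0) + (-2)·(-15) = 30
8·t² − 60·t + 104 = 0  ⇒  m = 30² − 8·104 = 68
m = 68 > 0,  v_rel·d = 30 > 0  ⇒  inside

inside=yes margin=68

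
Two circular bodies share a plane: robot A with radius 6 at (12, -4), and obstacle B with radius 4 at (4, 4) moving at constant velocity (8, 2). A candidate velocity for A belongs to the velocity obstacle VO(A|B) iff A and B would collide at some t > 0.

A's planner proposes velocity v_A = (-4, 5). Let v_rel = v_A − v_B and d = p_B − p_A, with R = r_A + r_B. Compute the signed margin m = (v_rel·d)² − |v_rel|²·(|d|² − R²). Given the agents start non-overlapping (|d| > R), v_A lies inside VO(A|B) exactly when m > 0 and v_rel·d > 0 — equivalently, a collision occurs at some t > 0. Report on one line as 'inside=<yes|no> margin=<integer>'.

d = (-8, 8),  |d|² = 128;  R = 6+4 = 10,  c = 128−10² = 28
v_rel = (-12, 3),  |v_rel|² = 153;  v_rel·d = (-12)·(-8) + (3)·(8) = 120
153·t² − 240·t + 28 = 0  ⇒  m = 120² − 153·28 = 10116
m = 10116 > 0,  v_rel·d = 120 > 0  ⇒  inside

inside=yes margin=10116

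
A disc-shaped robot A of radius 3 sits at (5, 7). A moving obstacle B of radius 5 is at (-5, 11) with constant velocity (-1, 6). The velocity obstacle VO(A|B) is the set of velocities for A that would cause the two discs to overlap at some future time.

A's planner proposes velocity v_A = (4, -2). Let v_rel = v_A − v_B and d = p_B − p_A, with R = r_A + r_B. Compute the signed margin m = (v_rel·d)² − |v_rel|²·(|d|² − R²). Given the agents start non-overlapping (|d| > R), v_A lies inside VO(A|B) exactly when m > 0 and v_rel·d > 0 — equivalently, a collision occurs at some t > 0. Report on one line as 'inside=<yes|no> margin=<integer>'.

d = (-10, 4),  |d|² = 116;  R = 3+5 = 8,  c = 116−8² = 52
v_rel = (5, -8),  |v_rel|² = 89;  v_rel·d = (5)·(-10) + (-8)·(4) = -82
89·t² + 164·t + 52 = 0  ⇒  m = (-82)² − 89·52 = 2096
m = 2096 > 0,  v_rel·d = -82 < 0  ⇒  outside

inside=no margin=2096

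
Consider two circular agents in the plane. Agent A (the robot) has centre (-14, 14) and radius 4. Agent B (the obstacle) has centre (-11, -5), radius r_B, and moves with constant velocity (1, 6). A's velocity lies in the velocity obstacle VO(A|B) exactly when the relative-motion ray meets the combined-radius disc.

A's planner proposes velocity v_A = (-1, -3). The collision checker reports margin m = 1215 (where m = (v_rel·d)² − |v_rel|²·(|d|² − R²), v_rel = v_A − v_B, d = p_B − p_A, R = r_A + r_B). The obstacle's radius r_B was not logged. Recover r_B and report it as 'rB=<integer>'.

m = 1215
d = (3, -19);  v_rel = (-2, -9),  |v_rel|² = 85
v_rel×d = (-2)·(-19) − (-9)·(3) = 65
since m = R²·85 − 65²:  R² = (4225 + 1215) / 85 = 64
R = √64 = 8  ⇒  r_B = 8 − 4 = 4

rB=4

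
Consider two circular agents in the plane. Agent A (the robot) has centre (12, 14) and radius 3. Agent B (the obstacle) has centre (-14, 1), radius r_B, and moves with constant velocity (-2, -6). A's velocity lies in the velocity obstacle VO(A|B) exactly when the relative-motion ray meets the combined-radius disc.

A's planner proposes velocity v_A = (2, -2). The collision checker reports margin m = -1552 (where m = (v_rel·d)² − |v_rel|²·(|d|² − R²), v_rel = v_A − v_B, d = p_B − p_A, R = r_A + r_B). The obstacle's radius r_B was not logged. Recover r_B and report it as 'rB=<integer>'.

m = -1552
d = (-26, -13);  v_rel = (4, 4),  |v_rel|² = 32
v_rel×d = (4)·(-13) − (4)·(-26) = 52
since m = R²·32 − 52²:  R² = (2704 + -1552) / 32 = 36
R = √36 = 6  ⇒  r_B = 6 − 3 = 3

rB=3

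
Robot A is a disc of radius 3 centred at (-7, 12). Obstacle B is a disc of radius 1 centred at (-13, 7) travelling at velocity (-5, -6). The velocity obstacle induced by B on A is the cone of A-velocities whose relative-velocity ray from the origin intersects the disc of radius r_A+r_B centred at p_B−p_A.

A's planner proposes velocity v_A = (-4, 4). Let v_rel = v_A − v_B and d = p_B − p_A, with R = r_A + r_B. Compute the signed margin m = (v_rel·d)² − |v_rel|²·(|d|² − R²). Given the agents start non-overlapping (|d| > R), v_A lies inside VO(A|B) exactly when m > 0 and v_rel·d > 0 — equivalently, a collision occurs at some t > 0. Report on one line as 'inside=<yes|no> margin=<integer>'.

d = (-6, -5),  |d|² = 61;  R = 3+1 = 4,  c = 61−4² = 45
v_rel = (1, 10),  |v_rel|² = 101;  v_rel·d = (1)·(-6) + (10)·(-5) = -56
101·t² + 112·t + 45 = 0  ⇒  m = (-56)² − 101·45 = -1409
m = -1409 < 0,  v_rel·d = -56 < 0  ⇒  outside

inside=no margin=-1409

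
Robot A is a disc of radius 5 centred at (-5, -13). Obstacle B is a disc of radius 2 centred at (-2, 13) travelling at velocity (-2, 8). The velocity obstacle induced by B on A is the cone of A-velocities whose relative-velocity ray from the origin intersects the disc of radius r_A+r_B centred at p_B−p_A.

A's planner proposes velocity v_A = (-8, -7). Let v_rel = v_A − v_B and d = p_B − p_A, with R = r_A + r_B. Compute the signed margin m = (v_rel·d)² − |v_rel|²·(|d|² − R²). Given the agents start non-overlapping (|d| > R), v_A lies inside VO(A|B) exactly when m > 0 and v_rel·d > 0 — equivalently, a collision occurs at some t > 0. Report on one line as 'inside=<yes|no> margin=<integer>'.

d = (3, 26),  |d|² = 685;  R = 5+2 = 7,  c = 685−7² = 636
v_rel = (-6, -15),  |v_rel|² = 261;  v_rel·d = (-6)·(3) + (-15)·(26) = -408
261·t² + 816·t + 636 = 0  ⇒  m = (-408)² − 261·636 = 468
m = 468 > 0,  v_rel·d = -408 < 0  ⇒  outside

inside=no margin=468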